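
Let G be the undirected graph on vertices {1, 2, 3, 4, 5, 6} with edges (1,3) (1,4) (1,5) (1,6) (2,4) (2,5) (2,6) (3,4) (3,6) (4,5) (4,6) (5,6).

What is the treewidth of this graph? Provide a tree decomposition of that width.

Every bag has size at most 4, so the width is 4 − 1 = 3 and tw(G) ≤ 3. For the lower bound, the 4 vertices {1, 3, 4, 6} are pairwise adjacent, and any tree decomposition puts a clique entirely inside one bag — forcing width ≥ 3. The upper and lower bounds meet at 3, so that is the treewidth.

Treewidth 3.
One optimal decomposition is:
Bags: B1 = {1, 4, 5, 6}  B2 = {1, 3, 4, 6}  B3 = {2, 4, 5, 6}
Tree: B1–B2, B1–B3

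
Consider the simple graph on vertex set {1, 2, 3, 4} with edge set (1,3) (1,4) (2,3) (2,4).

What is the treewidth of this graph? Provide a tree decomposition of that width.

Every bag has size at most 3, so the width is 3 − 1 = 2 and tw(G) ≤ 2. The edges 4–1–3–2–4 form a cycle, so G is not a tree and its treewidth is at least 2. Combining the bounds, tw(G) = 2.

Treewidth 2.
One such decomposition:
Bags: B1 = {1, 3, 4}  B2 = {2, 3, 4}
Tree: B1–B2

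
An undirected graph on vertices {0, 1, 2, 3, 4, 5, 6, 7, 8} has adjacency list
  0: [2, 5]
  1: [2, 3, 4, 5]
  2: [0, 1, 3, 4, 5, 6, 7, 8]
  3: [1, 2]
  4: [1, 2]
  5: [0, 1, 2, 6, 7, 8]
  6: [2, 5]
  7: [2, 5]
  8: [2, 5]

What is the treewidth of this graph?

2

A width-2 tree decomposition is:
Bags: B1 = {0, 2, 5}  B2 = {2, 5, 8}  B3 = {1, 2, 5}  B4 = {1, 2, 3}  B5 = {2, 5, 6}  B6 = {2, 5, 7}  B7 = {1, 2, 4}
Tree: B1–B2, B1–B3, B3–B4, B1–B5, B5–B6, B4–B7
Every bag has size at most 3, so the width is 3 − 1 = 2 and tw(G) ≤ 2. On the other hand G contains the 3-clique {1, 2, 3}. A clique must lie in a single bag of any decomposition, so no decomposition can have width below 2. Combining the bounds, tw(G) = 2.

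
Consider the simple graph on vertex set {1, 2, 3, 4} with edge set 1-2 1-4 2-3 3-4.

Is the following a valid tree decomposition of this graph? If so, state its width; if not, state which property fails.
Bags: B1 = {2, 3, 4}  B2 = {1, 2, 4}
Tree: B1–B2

Checking the three conditions: (i) the bags cover all of {1, 2, 3, 4}; (ii) for each edge, some bag contains both endpoints; (iii) the bags containing any fixed vertex form a subtree. All hold, so the decomposition is valid with width 3 − 1 = 2.

Yes; width 2.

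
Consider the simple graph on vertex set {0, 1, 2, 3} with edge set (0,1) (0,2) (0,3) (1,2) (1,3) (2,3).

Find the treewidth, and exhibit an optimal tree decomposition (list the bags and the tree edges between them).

A single bag containing all 4 vertices is trivially a valid decomposition of width 3. Conversely, {0, 1, 2, 3} is a clique of size 4, and the vertices of any clique must share a bag in every tree decomposition; so some bag has ≥ 4 vertices and tw(G) ≥ 3. Therefore the treewidth is 3.

Treewidth 3.
One optimal decomposition is:
Bags: B1 = {0, 1, 2, 3}
Tree: (single bag)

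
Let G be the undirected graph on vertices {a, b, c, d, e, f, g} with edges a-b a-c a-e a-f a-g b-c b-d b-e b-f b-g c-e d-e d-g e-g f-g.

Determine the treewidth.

A width-3 tree decomposition is:
Bags: B1 = {a, b, e, g}  B2 = {a, b, c, e}  B3 = {b, d, e, g}  B4 = {a, b, f, g}
Tree: B1–B2, B1–B3, B1–B4
The largest bag has 4 vertices, giving width 3; this decomposition certifies tw(G) ≤ 3. Conversely, {b, d, e, g} is a clique of size 4, and the vertices of any clique must share a bag in every tree decomposition; so some bag has ≥ 4 vertices and tw(G) ≥ 3. Hence tw(G) = 3 exactly.

3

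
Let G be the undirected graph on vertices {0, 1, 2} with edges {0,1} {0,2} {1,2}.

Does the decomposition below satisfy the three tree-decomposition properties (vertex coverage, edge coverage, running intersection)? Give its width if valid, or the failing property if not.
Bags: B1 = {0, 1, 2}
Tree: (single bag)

Checking the three conditions: (i) the bags cover all of {0, 1, 2}; (ii) for each edge, some bag contains both endpoints; (iii) the bags containing any fixed vertex form a subtree. All hold, so the decomposition is valid with width 3 − 1 = 2.

Yes; width 2.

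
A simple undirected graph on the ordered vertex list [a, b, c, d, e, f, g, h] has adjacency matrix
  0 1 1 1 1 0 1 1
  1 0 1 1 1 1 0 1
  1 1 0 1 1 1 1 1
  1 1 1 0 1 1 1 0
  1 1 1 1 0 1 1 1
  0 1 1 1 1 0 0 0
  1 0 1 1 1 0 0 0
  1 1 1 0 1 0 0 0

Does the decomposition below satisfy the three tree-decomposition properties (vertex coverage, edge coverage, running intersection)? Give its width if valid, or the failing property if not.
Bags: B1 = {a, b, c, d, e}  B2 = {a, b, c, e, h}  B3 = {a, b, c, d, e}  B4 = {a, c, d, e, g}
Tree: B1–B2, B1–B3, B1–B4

A tree decomposition must satisfy three properties: every vertex lies in some bag; for every edge, both endpoints lie together in some bag; and for every vertex, the bags containing it form a connected subtree. Here vertex f appears in no bag, so the decomposition is invalid.

No — vertex f appears in no bag.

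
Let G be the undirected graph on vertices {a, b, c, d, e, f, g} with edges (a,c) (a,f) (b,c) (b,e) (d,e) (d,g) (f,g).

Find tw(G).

A width-2 tree decomposition is:
Bags: B1 = {d, f, g}  B2 = {d, e, f}  B3 = {b, e, f}  B4 = {b, c, f}  B5 = {a, c, f}
Tree: B1–B2, B2–B3, B3–B4, B4–B5
The largest bag has 3 vertices, giving width 2; this decomposition certifies tw(G) ≤ 2. The edges f–g–d–e–b–c–a–f form a cycle, so G is not a tree and its treewidth is at least 2. Therefore the treewidth is 2.

2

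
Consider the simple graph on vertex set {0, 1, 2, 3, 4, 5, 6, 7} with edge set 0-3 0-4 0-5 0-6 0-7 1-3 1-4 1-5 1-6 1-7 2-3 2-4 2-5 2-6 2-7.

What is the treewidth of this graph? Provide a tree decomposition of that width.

Treewidth 3.
One optimal decomposition is:
Bags: B1 = {0, 1, 2, 7}  B2 = {0, 1, 2, 5}  B3 = {0, 1, 2, 3}  B4 = {0, 1, 2, 4}  B5 = {0, 1, 2, 6}
Tree: B1–B2, B2–B3, B3–B4, B4–B5

The largest bag has 4 vertices, giving width 3; this decomposition certifies tw(G) ≤ 3. For the lower bound: the 4 vertex sets {2,7}, {1,5}, {0}, {3} are disjoint, each induces a connected subgraph, and every pair is joined by at least one edge of G. Contracting each set to a single vertex therefore yields K_{4} as a minor, and since treewidth is minor-monotone, tw(G) ≥ tw(K_{4}) = 3. Combining the bounds, tw(G) = 3.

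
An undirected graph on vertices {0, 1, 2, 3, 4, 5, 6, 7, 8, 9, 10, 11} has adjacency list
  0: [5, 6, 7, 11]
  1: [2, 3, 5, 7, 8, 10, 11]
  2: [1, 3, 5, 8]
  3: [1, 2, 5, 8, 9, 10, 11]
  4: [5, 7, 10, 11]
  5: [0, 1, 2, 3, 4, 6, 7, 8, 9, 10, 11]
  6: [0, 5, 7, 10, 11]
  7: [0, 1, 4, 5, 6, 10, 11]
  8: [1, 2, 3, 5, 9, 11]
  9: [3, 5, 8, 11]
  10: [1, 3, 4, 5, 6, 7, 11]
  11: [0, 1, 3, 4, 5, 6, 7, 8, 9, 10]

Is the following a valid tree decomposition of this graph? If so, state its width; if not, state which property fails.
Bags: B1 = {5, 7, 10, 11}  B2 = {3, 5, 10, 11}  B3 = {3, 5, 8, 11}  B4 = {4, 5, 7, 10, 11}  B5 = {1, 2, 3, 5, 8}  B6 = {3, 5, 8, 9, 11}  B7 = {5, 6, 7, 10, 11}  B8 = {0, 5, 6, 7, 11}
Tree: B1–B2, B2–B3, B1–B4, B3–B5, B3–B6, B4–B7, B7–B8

A tree decomposition must satisfy three properties: every vertex lies in some bag; for every edge, both endpoints lie together in some bag; and for every vertex, the bags containing it form a connected subtree. Here edge (1,7) lies in no bag, so the decomposition is invalid.

No — edge (1,7) lies in no bag.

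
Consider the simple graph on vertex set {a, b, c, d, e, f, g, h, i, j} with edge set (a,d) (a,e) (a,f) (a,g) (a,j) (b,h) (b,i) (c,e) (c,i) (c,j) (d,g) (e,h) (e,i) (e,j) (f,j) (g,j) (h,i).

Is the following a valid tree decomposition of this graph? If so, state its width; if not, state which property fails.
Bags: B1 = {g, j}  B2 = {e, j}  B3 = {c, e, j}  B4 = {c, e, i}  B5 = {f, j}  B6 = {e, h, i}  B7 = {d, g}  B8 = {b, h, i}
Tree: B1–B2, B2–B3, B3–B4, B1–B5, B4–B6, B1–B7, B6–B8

A tree decomposition must satisfy three properties: every vertex lies in some bag; for every edge, both endpoints lie together in some bag; and for every vertex, the bags containing it form a connected subtree. Here vertex a appears in no bag, so the decomposition is invalid.

No — vertex a appears in no bag.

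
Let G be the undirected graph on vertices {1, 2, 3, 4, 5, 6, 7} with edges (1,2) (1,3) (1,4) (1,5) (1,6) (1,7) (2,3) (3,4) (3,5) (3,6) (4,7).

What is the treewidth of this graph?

A width-2 tree decomposition is:
Bags: B1 = {1, 3, 6}  B2 = {1, 2, 3}  B3 = {1, 3, 5}  B4 = {1, 3, 4}  B5 = {1, 4, 7}
Tree: B1–B2, B2–B3, B1–B4, B4–B5
The largest bag has 3 vertices, giving width 2; this decomposition certifies tw(G) ≤ 2. On the other hand G contains the 3-clique {1, 2, 3}. A clique must lie in a single bag of any decomposition, so no decomposition can have width below 2. Combining the bounds, tw(G) = 2.

2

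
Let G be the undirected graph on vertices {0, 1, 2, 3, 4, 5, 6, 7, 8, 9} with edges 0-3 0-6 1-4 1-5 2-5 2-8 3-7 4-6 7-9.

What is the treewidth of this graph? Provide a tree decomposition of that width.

Treewidth 1.
One such decomposition:
Bags: B1 = {2, 8}  B2 = {2, 5}  B3 = {1, 5}  B4 = {1, 4}  B5 = {4, 6}  B6 = {0, 6}  B7 = {0, 3}  B8 = {3, 7}  B9 = {7, 9}
Tree: B1–B2, B2–B3, B3–B4, B4–B5, B5–B6, B6–B7, B7–B8, B8–B9

The largest bag has 2 vertices, giving width 1; this decomposition certifies tw(G) ≤ 1. G has an edge, so its treewidth is at least 1. Hence tw(G) = 1 exactly.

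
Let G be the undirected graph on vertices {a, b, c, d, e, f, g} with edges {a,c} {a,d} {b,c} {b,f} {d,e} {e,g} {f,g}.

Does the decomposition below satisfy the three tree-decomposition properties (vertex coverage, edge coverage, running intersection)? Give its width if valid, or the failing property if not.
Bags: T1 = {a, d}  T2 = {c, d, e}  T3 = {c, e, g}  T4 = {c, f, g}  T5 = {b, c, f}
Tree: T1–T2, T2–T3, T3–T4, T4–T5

No — edge (c,a) lies in no bag.

A tree decomposition must satisfy three properties: every vertex lies in some bag; for every edge, both endpoints lie together in some bag; and for every vertex, the bags containing it form a connected subtree. Here edge (c,a) lies in no bag, so the decomposition is invalid.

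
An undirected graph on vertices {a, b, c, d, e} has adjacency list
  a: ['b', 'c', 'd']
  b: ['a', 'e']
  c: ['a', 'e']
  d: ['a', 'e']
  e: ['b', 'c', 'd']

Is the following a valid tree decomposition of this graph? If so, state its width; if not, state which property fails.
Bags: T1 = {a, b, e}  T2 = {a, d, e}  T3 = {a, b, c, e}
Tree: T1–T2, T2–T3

No — bags containing vertex b are not connected in the tree.

A tree decomposition must satisfy three properties: every vertex lies in some bag; for every edge, both endpoints lie together in some bag; and for every vertex, the bags containing it form a connected subtree. Here bags containing vertex b are not connected in the tree, so the decomposition is invalid.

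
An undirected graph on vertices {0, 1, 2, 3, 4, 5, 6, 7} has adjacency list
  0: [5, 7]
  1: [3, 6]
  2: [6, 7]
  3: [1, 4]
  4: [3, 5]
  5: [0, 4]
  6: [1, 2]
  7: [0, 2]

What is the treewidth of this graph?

A width-2 tree decomposition is:
Bags: B1 = {1, 3, 4}  B2 = {1, 4, 5}  B3 = {0, 1, 5}  B4 = {0, 1, 7}  B5 = {1, 2, 7}  B6 = {1, 2, 6}
Tree: B1–B2, B2–B3, B3–B4, B4–B5, B5–B6
Every bag has size at most 3, so the width is 3 − 1 = 2 and tw(G) ≤ 2. Since 1–3–4–5–0–7–2–6–1 is a cycle in G, G is not acyclic. Forests are exactly the graphs of treewidth ≤ 1, so tw(G) ≥ 2. Hence tw(G) = 2 exactly.

2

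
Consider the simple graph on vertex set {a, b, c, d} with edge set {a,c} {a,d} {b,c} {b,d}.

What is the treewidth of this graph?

A width-2 tree decomposition is:
Bags: B1 = {a, c, d}  B2 = {b, c, d}
Tree: B1–B2
The largest bag has 3 vertices, giving width 2; this decomposition certifies tw(G) ≤ 2. The edges c–a–d–b–c form a cycle, so G is not a tree and its treewidth is at least 2. Combining the bounds, tw(G) = 2.

2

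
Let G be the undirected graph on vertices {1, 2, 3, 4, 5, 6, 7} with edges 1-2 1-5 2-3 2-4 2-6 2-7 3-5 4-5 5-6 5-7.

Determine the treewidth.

2

A width-2 tree decomposition is:
Bags: B1 = {2, 5, 7}  B2 = {2, 3, 5}  B3 = {2, 5, 6}  B4 = {1, 2, 5}  B5 = {2, 4, 5}
Tree: B1–B2, B2–B3, B3–B4, B4–B5
Every bag has size at most 3, so the width is 3 − 1 = 2 and tw(G) ≤ 2. The edges 5–7–2–3–5 form a cycle, so G is not a tree and its treewidth is at least 2. Therefore the treewidth is 2.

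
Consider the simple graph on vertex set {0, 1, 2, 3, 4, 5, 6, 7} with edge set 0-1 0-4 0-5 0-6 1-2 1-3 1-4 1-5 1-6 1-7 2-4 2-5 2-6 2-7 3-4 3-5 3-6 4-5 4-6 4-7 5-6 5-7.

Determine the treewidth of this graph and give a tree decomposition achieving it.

Treewidth 4.
Bags: B1 = {1, 3, 4, 5, 6}  B2 = {1, 2, 4, 5, 6}  B3 = {1, 2, 4, 5, 7}  B4 = {0, 1, 4, 5, 6}
Tree: B1–B2, B2–B3, B2–B4

The largest bag has 5 vertices, giving width 4; this decomposition certifies tw(G) ≤ 4. Conversely, {0, 1, 4, 5, 6} is a clique of size 5, and the vertices of any clique must share a bag in every tree decomposition; so some bag has ≥ 5 vertices and tw(G) ≥ 4. Combining the bounds, tw(G) = 4.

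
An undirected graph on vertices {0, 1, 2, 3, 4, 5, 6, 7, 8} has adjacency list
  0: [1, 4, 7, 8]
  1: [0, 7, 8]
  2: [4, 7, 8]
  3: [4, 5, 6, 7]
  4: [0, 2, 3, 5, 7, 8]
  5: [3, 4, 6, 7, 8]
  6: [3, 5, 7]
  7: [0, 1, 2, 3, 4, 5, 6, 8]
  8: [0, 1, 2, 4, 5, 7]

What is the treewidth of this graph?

3

A width-3 tree decomposition is:
Bags: B1 = {3, 4, 5, 7}  B2 = {4, 5, 7, 8}  B3 = {2, 4, 7, 8}  B4 = {0, 4, 7, 8}  B5 = {3, 5, 6, 7}  B6 = {0, 1, 7, 8}
Tree: B1–B2, B2–B3, B2–B4, B1–B5, B4–B6
The largest bag has 4 vertices, giving width 3; this decomposition certifies tw(G) ≤ 3. Conversely, {0, 1, 7, 8} is a clique of size 4, and the vertices of any clique must share a bag in every tree decomposition; so some bag has ≥ 4 vertices and tw(G) ≥ 3. Hence tw(G) = 3 exactly.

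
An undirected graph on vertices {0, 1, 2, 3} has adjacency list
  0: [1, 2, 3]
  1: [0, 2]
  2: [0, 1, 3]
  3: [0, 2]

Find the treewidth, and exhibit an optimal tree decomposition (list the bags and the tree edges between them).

Treewidth 2.
One optimal decomposition is:
Bags: B1 = {0, 1, 2}  B2 = {0, 2, 3}
Tree: B1–B2

Each bag holds 3 vertices, so the decomposition has width 2, which upper-bounds the treewidth. For the lower bound, the 3 vertices {0, 1, 2} are pairwise adjacent, and any tree decomposition puts a clique entirely inside one bag — forcing width ≥ 2. Hence tw(G) = 2 exactly.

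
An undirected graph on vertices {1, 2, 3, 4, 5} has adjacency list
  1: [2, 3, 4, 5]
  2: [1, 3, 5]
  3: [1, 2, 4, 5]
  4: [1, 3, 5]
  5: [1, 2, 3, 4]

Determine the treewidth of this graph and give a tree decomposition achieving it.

The largest bag has 4 vertices, giving width 3; this decomposition certifies tw(G) ≤ 3. For the lower bound, the 4 vertices {1, 2, 3, 5} are pairwise adjacent, and any tree decomposition puts a clique entirely inside one bag — forcing width ≥ 3. Hence tw(G) = 3 exactly.

Treewidth 3.
Bags: B1 = {1, 2, 3, 5}  B2 = {1, 3, 4, 5}
Tree: B1–B2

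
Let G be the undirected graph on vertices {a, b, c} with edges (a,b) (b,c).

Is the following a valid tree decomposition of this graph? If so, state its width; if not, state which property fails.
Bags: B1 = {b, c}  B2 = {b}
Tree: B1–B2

A tree decomposition must satisfy three properties: every vertex lies in some bag; for every edge, both endpoints lie together in some bag; and for every vertex, the bags containing it form a connected subtree. Here vertex a appears in no bag, so the decomposition is invalid.

No — vertex a appears in no bag.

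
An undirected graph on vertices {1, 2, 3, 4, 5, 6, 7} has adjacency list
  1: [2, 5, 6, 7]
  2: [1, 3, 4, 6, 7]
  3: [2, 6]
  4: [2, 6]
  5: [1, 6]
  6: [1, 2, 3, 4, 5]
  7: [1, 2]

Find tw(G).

2

A width-2 tree decomposition is:
Bags: B1 = {2, 3, 6}  B2 = {1, 2, 6}  B3 = {1, 2, 7}  B4 = {2, 4, 6}  B5 = {1, 5, 6}
Tree: B1–B2, B2–B3, B2–B4, B2–B5
Each bag holds 3 vertices, so the decomposition has width 2, which upper-bounds the treewidth. On the other hand G contains the 3-clique {1, 2, 6}. A clique must lie in a single bag of any decomposition, so no decomposition can have width below 2. The upper and lower bounds meet at 2, so that is the treewidth.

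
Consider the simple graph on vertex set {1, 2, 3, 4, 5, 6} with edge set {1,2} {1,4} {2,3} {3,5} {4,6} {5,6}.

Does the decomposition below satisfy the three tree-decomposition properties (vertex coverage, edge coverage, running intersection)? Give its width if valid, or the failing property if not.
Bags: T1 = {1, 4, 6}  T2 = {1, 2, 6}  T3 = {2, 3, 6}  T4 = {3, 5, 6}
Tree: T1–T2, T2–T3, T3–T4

Every vertex of G appears in some bag (union = {1, 2, 3, 4, 5, 6}); every edge is covered by a bag; and for each vertex v the set of bags containing v is connected in the bag tree. The decomposition is therefore valid. The largest bag has 3 vertices, so the width is 2.

Yes; width 2.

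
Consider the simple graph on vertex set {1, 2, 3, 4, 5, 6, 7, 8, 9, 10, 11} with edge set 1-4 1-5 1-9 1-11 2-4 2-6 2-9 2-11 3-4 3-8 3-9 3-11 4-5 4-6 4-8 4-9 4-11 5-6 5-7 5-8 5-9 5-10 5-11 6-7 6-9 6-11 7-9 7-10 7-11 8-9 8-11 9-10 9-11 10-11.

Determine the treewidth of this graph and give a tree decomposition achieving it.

Treewidth 4.
One optimal decomposition is:
Bags: B1 = {5, 7, 9, 10, 11}  B2 = {5, 6, 7, 9, 11}  B3 = {4, 5, 6, 9, 11}  B4 = {4, 5, 8, 9, 11}  B5 = {1, 4, 5, 9, 11}  B6 = {3, 4, 8, 9, 11}  B7 = {2, 4, 6, 9, 11}
Tree: B1–B2, B2–B3, B3–B4, B4–B5, B4–B6, B3–B7

The largest bag has 5 vertices, giving width 4; this decomposition certifies tw(G) ≤ 4. Conversely, {5, 7, 9, 10, 11} is a clique of size 5, and the vertices of any clique must share a bag in every tree decomposition; so some bag has ≥ 5 vertices and tw(G) ≥ 4. The upper and lower bounds meet at 4, so that is the treewidth.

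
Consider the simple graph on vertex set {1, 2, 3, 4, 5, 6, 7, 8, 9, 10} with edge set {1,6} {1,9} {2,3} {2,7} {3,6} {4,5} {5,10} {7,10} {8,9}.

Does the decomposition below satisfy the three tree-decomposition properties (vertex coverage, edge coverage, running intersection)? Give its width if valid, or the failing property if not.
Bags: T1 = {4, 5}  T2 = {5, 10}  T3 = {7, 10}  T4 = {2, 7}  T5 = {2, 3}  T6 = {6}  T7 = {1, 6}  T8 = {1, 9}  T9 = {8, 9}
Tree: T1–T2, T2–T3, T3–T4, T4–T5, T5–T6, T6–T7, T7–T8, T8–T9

No — edge (3,6) lies in no bag.

A tree decomposition must satisfy three properties: every vertex lies in some bag; for every edge, both endpoints lie together in some bag; and for every vertex, the bags containing it form a connected subtree. Here edge (3,6) lies in no bag, so the decomposition is invalid.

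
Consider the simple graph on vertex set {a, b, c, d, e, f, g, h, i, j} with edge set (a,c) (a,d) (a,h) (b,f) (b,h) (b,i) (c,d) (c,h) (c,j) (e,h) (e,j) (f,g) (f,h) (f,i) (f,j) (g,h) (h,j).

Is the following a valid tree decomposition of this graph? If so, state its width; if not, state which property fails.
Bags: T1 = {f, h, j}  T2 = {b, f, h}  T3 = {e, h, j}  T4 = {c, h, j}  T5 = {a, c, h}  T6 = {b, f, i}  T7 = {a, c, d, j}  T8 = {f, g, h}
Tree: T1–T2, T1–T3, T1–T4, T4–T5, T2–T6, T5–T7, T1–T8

A tree decomposition must satisfy three properties: every vertex lies in some bag; for every edge, both endpoints lie together in some bag; and for every vertex, the bags containing it form a connected subtree. Here bags containing vertex j are not connected in the tree, so the decomposition is invalid.

No — bags containing vertex j are not connected in the tree.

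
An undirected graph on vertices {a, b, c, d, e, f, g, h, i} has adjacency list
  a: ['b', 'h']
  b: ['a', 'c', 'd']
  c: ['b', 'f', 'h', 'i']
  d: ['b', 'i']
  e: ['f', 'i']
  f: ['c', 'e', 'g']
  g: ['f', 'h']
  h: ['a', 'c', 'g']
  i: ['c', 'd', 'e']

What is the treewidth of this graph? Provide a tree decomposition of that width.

The largest bag has 4 vertices, giving width 3; this decomposition certifies tw(G) ≤ 3. For the lower bound: the 4 vertex sets {d,e,i}, {f}, {c}, {a,b,g,h} are disjoint, each induces a connected subgraph, and every pair is joined by at least one edge of G. Contracting each set to a single vertex therefore yields K_{4} as a minor, and since treewidth is minor-monotone, tw(G) ≥ tw(K_{4}) = 3. The upper and lower bounds meet at 3, so that is the treewidth.

Treewidth 3.
One optimal decomposition is:
Bags: B1 = {d, e, f, i}  B2 = {c, d, f, i}  B3 = {b, c, d, f}  B4 = {b, c, f, g}  B5 = {b, c, g, h}  B6 = {a, b, g, h}
Tree: B1–B2, B2–B3, B3–B4, B4–B5, B5–B6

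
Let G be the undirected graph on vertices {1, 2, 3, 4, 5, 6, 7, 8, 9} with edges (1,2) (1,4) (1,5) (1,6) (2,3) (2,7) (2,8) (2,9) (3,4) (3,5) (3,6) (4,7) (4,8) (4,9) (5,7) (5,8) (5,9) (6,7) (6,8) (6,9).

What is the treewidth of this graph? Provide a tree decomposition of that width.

Treewidth 4.
One optimal decomposition is:
Bags: B1 = {1, 2, 4, 5, 6}  B2 = {2, 4, 5, 6, 8}  B3 = {2, 4, 5, 6, 9}  B4 = {2, 4, 5, 6, 7}  B5 = {2, 3, 4, 5, 6}
Tree: B1–B2, B2–B3, B3–B4, B4–B5

Every bag has size at most 5, so the width is 5 − 1 = 4 and tw(G) ≤ 4. For the lower bound: the 5 vertex sets {1,2}, {4,8}, {6,9}, {5}, {7} are disjoint, each induces a connected subgraph, and every pair is joined by at least one edge of G. Contracting each set to a single vertex therefore yields K_{5} as a minor, and since treewidth is minor-monotone, tw(G) ≥ tw(K_{5}) = 4. Combining the bounds, tw(G) = 4.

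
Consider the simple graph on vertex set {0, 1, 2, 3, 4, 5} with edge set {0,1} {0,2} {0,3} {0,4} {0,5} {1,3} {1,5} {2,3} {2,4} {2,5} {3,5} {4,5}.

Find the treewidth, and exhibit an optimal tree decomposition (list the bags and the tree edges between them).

Each bag holds 4 vertices, so the decomposition has width 3, which upper-bounds the treewidth. Conversely, {0, 1, 3, 5} is a clique of size 4, and the vertices of any clique must share a bag in every tree decomposition; so some bag has ≥ 4 vertices and tw(G) ≥ 3. Combining the bounds, tw(G) = 3.

Treewidth 3.
One such decomposition:
Bags: B1 = {0, 1, 3, 5}  B2 = {0, 2, 3, 5}  B3 = {0, 2, 4, 5}
Tree: B1–B2, B2–B3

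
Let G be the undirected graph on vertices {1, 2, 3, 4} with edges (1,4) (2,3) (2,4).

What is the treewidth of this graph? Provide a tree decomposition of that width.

Treewidth 1.
Bags: B1 = {2, 3}  B2 = {2, 4}  B3 = {1, 4}
Tree: B1–B2, B2–B3

The largest bag has 2 vertices, giving width 1; this decomposition certifies tw(G) ≤ 1. G has an edge, so its treewidth is at least 1. Hence tw(G) = 1 exactly.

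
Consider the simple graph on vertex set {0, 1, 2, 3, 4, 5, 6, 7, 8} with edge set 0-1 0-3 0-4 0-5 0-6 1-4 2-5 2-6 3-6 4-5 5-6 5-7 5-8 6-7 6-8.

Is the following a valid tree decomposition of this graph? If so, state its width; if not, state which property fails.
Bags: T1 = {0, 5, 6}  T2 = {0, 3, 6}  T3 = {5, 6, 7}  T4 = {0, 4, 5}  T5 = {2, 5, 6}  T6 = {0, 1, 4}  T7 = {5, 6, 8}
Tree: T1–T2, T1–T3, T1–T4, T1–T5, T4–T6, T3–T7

Yes; width 2.

Every vertex of G appears in some bag (union = {0, 1, 2, 3, 4, 5, 6, 7, 8}); every edge is covered by a bag; and for each vertex v the set of bags containing v is connected in the bag tree. The decomposition is therefore valid. The largest bag has 3 vertices, so the width is 2.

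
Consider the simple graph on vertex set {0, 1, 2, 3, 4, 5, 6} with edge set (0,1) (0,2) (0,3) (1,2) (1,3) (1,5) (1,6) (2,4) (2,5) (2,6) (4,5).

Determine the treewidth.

2

A width-2 tree decomposition is:
Bags: B1 = {1, 2, 6}  B2 = {1, 2, 5}  B3 = {0, 1, 2}  B4 = {0, 1, 3}  B5 = {2, 4, 5}
Tree: B1–B2, B2–B3, B3–B4, B2–B5
The largest bag has 3 vertices, giving width 2; this decomposition certifies tw(G) ≤ 2. For the lower bound, the 3 vertices {0, 1, 2} are pairwise adjacent, and any tree decomposition puts a clique entirely inside one bag — forcing width ≥ 2. Hence tw(G) = 2 exactly.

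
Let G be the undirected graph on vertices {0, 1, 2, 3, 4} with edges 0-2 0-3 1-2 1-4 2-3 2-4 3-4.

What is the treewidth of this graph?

A width-2 tree decomposition is:
Bags: B1 = {1, 2, 4}  B2 = {2, 3, 4}  B3 = {0, 2, 3}
Tree: B1–B2, B2–B3
Each bag holds 3 vertices, so the decomposition has width 2, which upper-bounds the treewidth. On the other hand G contains the 3-clique {1, 2, 4}. A clique must lie in a single bag of any decomposition, so no decomposition can have width below 2. Therefore the treewidth is 2.

2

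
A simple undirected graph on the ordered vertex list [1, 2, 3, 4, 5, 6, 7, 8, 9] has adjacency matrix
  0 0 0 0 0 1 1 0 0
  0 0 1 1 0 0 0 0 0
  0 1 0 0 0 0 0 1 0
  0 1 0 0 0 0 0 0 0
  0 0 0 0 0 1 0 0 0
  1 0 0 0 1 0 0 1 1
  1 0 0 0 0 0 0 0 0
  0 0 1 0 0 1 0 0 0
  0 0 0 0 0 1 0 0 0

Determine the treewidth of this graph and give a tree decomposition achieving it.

Treewidth 1.
One optimal decomposition is:
Bags: B1 = {6, 8}  B2 = {1, 6}  B3 = {5, 6}  B4 = {6, 9}  B5 = {3, 8}  B6 = {1, 7}  B7 = {2, 3}  B8 = {2, 4}
Tree: B1–B2, B2–B3, B3–B4, B1–B5, B2–B6, B5–B7, B7–B8

The largest bag has 2 vertices, giving width 1; this decomposition certifies tw(G) ≤ 1. Since G has at least one edge (e.g. 8–6), it is not an edgeless graph, so tw(G) ≥ 1. The upper and lower bounds meet at 1, so that is the treewidth.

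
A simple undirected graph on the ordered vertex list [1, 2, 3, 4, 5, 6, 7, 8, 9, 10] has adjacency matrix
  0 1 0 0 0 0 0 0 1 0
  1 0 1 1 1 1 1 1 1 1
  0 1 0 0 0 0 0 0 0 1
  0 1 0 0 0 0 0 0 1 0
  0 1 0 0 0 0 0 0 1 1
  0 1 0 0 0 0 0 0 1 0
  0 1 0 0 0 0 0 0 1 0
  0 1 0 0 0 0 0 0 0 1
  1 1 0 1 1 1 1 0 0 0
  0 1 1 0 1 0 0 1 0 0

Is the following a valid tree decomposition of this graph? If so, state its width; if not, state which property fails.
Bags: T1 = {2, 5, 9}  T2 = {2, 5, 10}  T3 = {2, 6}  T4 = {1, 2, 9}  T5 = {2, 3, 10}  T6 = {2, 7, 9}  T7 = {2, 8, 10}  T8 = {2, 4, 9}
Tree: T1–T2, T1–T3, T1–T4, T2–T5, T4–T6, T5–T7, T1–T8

No — edge (9,6) lies in no bag.

A tree decomposition must satisfy three properties: every vertex lies in some bag; for every edge, both endpoints lie together in some bag; and for every vertex, the bags containing it form a connected subtree. Here edge (9,6) lies in no bag, so the decomposition is invalid.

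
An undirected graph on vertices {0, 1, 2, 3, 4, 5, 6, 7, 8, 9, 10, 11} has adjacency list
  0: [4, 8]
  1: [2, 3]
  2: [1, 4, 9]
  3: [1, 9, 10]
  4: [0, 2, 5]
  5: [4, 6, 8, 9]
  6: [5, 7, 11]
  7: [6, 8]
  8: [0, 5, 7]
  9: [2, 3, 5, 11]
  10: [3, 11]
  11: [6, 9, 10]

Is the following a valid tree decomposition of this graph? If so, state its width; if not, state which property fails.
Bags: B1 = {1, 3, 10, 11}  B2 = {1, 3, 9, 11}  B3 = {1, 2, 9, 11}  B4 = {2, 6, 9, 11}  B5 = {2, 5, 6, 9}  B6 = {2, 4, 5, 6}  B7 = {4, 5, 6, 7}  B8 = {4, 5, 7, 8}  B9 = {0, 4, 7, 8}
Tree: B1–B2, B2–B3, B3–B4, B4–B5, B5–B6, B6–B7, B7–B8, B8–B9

Every vertex of G appears in some bag (union = {0, 1, 2, 3, 4, 5, 6, 7, 8, 9, 10, 11}); every edge is covered by a bag; and for each vertex v the set of bags containing v is connected in the bag tree. The decomposition is therefore valid. The largest bag has 4 vertices, so the width is 3.

Yes; width 3.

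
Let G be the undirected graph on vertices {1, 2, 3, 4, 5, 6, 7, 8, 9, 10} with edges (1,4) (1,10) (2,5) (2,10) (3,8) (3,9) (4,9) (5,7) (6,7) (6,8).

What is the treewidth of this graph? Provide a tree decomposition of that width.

Treewidth 2.
Bags: B1 = {3, 6, 8}  B2 = {3, 6, 7}  B3 = {3, 5, 7}  B4 = {2, 3, 5}  B5 = {2, 3, 10}  B6 = {1, 3, 10}  B7 = {1, 3, 4}  B8 = {3, 4, 9}
Tree: B1–B2, B2–B3, B3–B4, B4–B5, B5–B6, B6–B7, B7–B8

Each bag holds 3 vertices, so the decomposition has width 2, which upper-bounds the treewidth. The edges 3–8–6–7–5–2–10–1–4–9–3 form a cycle, so G is not a tree and its treewidth is at least 2. Therefore the treewidth is 2.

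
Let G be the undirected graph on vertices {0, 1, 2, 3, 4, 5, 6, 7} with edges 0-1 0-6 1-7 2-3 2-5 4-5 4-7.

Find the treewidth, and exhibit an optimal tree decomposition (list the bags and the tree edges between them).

Treewidth 1.
Bags: B1 = {0, 6}  B2 = {0, 1}  B3 = {1, 7}  B4 = {4, 7}  B5 = {4, 5}  B6 = {2, 5}  B7 = {2, 3}
Tree: B1–B2, B2–B3, B3–B4, B4–B5, B5–B6, B6–B7

Each bag holds 2 vertices, so the decomposition has width 1, which upper-bounds the treewidth. Any graph with an edge has treewidth ≥ 1, and G has the edge 6–0. Combining the bounds, tw(G) = 1.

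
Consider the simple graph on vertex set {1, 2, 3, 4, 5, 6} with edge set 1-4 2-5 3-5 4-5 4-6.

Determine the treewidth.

A width-1 tree decomposition is:
Bags: B1 = {1, 4}  B2 = {4, 6}  B3 = {4, 5}  B4 = {3, 5}  B5 = {2, 5}
Tree: B1–B2, B1–B3, B3–B4, B4–B5
Each bag holds 2 vertices, so the decomposition has width 1, which upper-bounds the treewidth. Any graph with an edge has treewidth ≥ 1, and G has the edge 4–1. Hence tw(G) = 1 exactly.

1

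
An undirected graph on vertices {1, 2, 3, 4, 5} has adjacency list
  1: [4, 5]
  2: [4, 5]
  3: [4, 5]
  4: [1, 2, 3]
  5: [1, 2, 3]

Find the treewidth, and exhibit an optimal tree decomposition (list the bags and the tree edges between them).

Treewidth 2.
One optimal decomposition is:
Bags: B1 = {3, 4, 5}  B2 = {1, 4, 5}  B3 = {2, 4, 5}
Tree: B1–B2, B2–B3

The largest bag has 3 vertices, giving width 2; this decomposition certifies tw(G) ≤ 2. Since 3–5–1–4–3 is a cycle in G, G is not acyclic. Forests are exactly the graphs of treewidth ≤ 1, so tw(G) ≥ 2. Combining the bounds, tw(G) = 2.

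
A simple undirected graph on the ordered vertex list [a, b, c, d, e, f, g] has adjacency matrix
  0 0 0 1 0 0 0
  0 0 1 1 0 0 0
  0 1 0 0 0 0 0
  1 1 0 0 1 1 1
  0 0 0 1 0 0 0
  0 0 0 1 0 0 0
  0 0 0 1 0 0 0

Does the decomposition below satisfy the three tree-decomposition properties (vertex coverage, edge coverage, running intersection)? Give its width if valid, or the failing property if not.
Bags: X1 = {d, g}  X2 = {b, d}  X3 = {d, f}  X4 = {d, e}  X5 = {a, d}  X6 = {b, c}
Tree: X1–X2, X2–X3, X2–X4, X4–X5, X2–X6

Every vertex of G appears in some bag (union = {a, b, c, d, e, f, g}); every edge is covered by a bag; and for each vertex v the set of bags containing v is connected in the bag tree. The decomposition is therefore valid. The largest bag has 2 vertices, so the width is 1.

Yes; width 1.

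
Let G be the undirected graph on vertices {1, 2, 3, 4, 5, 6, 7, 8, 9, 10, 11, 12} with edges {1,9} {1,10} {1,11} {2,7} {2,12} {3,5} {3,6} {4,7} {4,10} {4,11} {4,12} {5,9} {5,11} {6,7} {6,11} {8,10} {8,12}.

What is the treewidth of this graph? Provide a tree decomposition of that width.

Every bag has size at most 4, so the width is 4 − 1 = 3 and tw(G) ≤ 3. For the lower bound: the 4 vertex sets {3,5,9}, {6}, {11}, {1,4,7,10} are disjoint, each induces a connected subgraph, and every pair is joined by at least one edge of G. Contracting each set to a single vertex therefore yields K_{4} as a minor, and since treewidth is minor-monotone, tw(G) ≥ tw(K_{4}) = 3. Combining the bounds, tw(G) = 3.

Treewidth 3.
One such decomposition:
Bags: B1 = {3, 5, 6, 9}  B2 = {5, 6, 9, 11}  B3 = {1, 6, 9, 11}  B4 = {1, 6, 7, 11}  B5 = {1, 4, 7, 11}  B6 = {1, 4, 7, 10}  B7 = {2, 4, 7, 10}  B8 = {2, 4, 10, 12}  B9 = {2, 8, 10, 12}
Tree: B1–B2, B2–B3, B3–B4, B4–B5, B5–B6, B6–B7, B7–B8, B8–B9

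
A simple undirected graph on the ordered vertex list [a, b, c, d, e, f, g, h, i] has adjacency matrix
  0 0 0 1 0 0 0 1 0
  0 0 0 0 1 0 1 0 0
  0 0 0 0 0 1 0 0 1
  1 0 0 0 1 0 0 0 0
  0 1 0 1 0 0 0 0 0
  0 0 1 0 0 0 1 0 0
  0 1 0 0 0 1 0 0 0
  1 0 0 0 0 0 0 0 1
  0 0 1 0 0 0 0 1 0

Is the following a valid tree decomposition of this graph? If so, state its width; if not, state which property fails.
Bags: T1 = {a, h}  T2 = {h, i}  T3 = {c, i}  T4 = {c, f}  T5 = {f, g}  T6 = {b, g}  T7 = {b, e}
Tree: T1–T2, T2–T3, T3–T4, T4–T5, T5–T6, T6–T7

No — vertex d appears in no bag.

A tree decomposition must satisfy three properties: every vertex lies in some bag; for every edge, both endpoints lie together in some bag; and for every vertex, the bags containing it form a connected subtree. Here vertex d appears in no bag, so the decomposition is invalid.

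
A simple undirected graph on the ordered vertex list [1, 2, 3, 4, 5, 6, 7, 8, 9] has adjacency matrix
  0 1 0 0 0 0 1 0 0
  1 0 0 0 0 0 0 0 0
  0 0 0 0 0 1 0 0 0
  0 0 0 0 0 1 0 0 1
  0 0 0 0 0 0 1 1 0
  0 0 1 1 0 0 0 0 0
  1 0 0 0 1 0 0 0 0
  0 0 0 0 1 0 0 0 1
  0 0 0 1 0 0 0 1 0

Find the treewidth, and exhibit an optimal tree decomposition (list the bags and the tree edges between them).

The largest bag has 2 vertices, giving width 1; this decomposition certifies tw(G) ≤ 1. Since G has at least one edge (e.g. 2–1), it is not an edgeless graph, so tw(G) ≥ 1. Combining the bounds, tw(G) = 1.

Treewidth 1.
One optimal decomposition is:
Bags: B1 = {1, 2}  B2 = {1, 7}  B3 = {5, 7}  B4 = {5, 8}  B5 = {8, 9}  B6 = {4, 9}  B7 = {4, 6}  B8 = {3, 6}
Tree: B1–B2, B2–B3, B3–B4, B4–B5, B5–B6, B6–B7, B7–B8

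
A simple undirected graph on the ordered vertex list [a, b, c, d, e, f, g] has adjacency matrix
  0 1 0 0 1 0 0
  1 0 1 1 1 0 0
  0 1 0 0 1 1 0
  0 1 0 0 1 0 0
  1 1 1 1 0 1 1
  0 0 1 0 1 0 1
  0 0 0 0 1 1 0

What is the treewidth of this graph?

2

A width-2 tree decomposition is:
Bags: B1 = {c, e, f}  B2 = {b, c, e}  B3 = {a, b, e}  B4 = {e, f, g}  B5 = {b, d, e}
Tree: B1–B2, B2–B3, B1–B4, B2–B5
Every bag has size at most 3, so the width is 3 − 1 = 2 and tw(G) ≤ 2. For the lower bound, the 3 vertices {e, f, g} are pairwise adjacent, and any tree decomposition puts a clique entirely inside one bag — forcing width ≥ 2. Combining the bounds, tw(G) = 2.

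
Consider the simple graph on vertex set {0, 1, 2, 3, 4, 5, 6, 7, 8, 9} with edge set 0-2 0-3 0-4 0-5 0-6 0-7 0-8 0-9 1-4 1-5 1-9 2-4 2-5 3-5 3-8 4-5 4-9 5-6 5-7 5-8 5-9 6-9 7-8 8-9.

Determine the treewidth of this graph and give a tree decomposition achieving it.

Treewidth 3.
Bags: B1 = {0, 5, 8, 9}  B2 = {0, 3, 5, 8}  B3 = {0, 4, 5, 9}  B4 = {1, 4, 5, 9}  B5 = {0, 5, 7, 8}  B6 = {0, 5, 6, 9}  B7 = {0, 2, 4, 5}
Tree: B1–B2, B1–B3, B3–B4, B2–B5, B3–B6, B3–B7

The largest bag has 4 vertices, giving width 3; this decomposition certifies tw(G) ≤ 3. For the lower bound, the 4 vertices {0, 5, 8, 9} are pairwise adjacent, and any tree decomposition puts a clique entirely inside one bag — forcing width ≥ 3. Hence tw(G) = 3 exactly.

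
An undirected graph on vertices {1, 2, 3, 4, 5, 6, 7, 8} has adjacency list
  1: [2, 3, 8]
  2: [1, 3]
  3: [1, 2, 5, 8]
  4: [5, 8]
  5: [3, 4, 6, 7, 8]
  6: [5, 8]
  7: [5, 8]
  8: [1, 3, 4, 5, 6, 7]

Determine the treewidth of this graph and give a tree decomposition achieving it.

Treewidth 2.
One such decomposition:
Bags: B1 = {3, 5, 8}  B2 = {5, 6, 8}  B3 = {5, 7, 8}  B4 = {4, 5, 8}  B5 = {1, 3, 8}  B6 = {1, 2, 3}
Tree: B1–B2, B1–B3, B3–B4, B1–B5, B5–B6

Each bag holds 3 vertices, so the decomposition has width 2, which upper-bounds the treewidth. On the other hand G contains the 3-clique {1, 3, 8}. A clique must lie in a single bag of any decomposition, so no decomposition can have width below 2. Combining the bounds, tw(G) = 2.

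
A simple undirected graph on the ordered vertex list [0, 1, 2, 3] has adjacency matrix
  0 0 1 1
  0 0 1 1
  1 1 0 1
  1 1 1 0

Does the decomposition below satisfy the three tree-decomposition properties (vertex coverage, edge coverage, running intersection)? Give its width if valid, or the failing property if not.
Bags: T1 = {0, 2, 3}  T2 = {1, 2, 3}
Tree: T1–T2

Vertex coverage: the bags together contain {0, 1, 2, 3}, the full vertex set. Edge coverage: each edge of G has both endpoints in at least one bag. Running intersection: for every vertex, the bags containing it form a connected subtree. All three properties hold, so this is a valid tree decomposition of width max|bag| − 1 = 2, and hence tw(G) ≤ 2.

Yes; width 2.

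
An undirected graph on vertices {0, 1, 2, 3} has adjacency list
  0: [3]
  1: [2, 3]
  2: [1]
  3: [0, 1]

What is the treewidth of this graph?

1

A width-1 tree decomposition is:
Bags: B1 = {1, 2}  B2 = {1, 3}  B3 = {0, 3}
Tree: B1–B2, B2–B3
The largest bag has 2 vertices, giving width 1; this decomposition certifies tw(G) ≤ 1. G has an edge, so its treewidth is at least 1. Therefore the treewidth is 1.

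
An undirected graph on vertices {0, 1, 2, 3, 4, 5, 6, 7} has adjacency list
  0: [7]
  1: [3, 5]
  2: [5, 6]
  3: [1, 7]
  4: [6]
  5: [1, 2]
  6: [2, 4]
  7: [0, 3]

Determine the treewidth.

A width-1 tree decomposition is:
Bags: B1 = {0, 7}  B2 = {3, 7}  B3 = {1, 3}  B4 = {1, 5}  B5 = {2, 5}  B6 = {2, 6}  B7 = {4, 6}
Tree: B1–B2, B2–B3, B3–B4, B4–B5, B5–B6, B6–B7
The largest bag has 2 vertices, giving width 1; this decomposition certifies tw(G) ≤ 1. G has an edge, so its treewidth is at least 1. Therefore the treewidth is 1.

1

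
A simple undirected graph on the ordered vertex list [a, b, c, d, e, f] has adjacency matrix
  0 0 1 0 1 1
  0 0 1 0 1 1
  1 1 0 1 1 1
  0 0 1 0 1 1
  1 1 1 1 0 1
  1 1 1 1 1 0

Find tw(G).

A width-3 tree decomposition is:
Bags: B1 = {b, c, e, f}  B2 = {a, c, e, f}  B3 = {c, d, e, f}
Tree: B1–B2, B1–B3
Each bag holds 4 vertices, so the decomposition has width 3, which upper-bounds the treewidth. On the other hand G contains the 4-clique {c, d, e, f}. A clique must lie in a single bag of any decomposition, so no decomposition can have width below 3. The upper and lower bounds meet at 3, so that is the treewidth.

3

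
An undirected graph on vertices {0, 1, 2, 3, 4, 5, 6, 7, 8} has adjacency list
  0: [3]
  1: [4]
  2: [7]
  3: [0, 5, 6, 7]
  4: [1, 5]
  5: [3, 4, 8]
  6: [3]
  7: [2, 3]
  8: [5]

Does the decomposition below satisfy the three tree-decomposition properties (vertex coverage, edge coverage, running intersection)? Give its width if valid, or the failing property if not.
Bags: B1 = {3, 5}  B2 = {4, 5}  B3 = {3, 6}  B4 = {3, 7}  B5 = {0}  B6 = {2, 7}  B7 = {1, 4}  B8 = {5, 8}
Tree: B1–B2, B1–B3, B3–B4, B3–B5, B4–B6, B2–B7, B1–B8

No — edge (3,0) lies in no bag.

A tree decomposition must satisfy three properties: every vertex lies in some bag; for every edge, both endpoints lie together in some bag; and for every vertex, the bags containing it form a connected subtree. Here edge (3,0) lies in no bag, so the decomposition is invalid.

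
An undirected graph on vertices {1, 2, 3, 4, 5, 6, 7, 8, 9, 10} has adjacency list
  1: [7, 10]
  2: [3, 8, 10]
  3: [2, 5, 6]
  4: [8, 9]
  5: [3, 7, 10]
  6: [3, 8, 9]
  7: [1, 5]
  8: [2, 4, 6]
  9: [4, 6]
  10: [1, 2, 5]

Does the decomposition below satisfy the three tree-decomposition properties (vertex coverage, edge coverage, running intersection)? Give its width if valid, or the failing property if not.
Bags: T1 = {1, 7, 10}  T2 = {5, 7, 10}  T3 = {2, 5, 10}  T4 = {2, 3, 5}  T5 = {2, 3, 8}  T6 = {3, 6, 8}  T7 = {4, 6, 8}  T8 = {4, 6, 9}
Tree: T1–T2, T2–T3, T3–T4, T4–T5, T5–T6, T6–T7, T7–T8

Every vertex of G appears in some bag (union = {1, 2, 3, 4, 5, 6, 7, 8, 9, 10}); every edge is covered by a bag; and for each vertex v the set of bags containing v is connected in the bag tree. The decomposition is therefore valid. The largest bag has 3 vertices, so the width is 2.

Yes; width 2.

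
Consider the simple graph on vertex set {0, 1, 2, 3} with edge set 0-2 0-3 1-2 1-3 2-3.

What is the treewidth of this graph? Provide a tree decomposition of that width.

Each bag holds 3 vertices, so the decomposition has width 2, which upper-bounds the treewidth. On the other hand G contains the 3-clique {0, 2, 3}. A clique must lie in a single bag of any decomposition, so no decomposition can have width below 2. The upper and lower bounds meet at 2, so that is the treewidth.

Treewidth 2.
One such decomposition:
Bags: B1 = {0, 2, 3}  B2 = {1, 2, 3}
Tree: B1–B2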